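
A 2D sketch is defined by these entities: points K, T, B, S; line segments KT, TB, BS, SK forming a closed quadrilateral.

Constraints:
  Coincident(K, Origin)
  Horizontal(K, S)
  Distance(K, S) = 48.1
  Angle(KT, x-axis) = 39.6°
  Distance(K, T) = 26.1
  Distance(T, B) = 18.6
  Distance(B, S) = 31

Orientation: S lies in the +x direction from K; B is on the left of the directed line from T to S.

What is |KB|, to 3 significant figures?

44.7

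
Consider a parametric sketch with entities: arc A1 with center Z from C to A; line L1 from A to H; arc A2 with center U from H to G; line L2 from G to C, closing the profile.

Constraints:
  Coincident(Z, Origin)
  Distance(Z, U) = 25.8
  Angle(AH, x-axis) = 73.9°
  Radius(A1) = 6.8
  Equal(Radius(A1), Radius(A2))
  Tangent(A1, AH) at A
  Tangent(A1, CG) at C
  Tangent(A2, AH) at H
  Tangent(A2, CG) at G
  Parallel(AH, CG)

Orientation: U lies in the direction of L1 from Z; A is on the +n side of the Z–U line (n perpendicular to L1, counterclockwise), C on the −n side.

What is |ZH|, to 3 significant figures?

26.7

The slot axis is L1's direction at 73.9°, so u = (cos 73.9°, sin 73.9°) = (0.277, 0.961) and n = (−sin 73.9°, cos 73.9°) = (-0.961, 0.277). Z is at the origin and U lies 25.8 along u from Z, so U = 25.8·u = (7.15, 24.8). Tangency of A1 to both parallel lines with radius 6.8 puts A and C at Z ± 6.8·n: A = (-6.53, 1.89), C = (6.53, -1.89). Equal radii place H and G the same way about U: H = U + 6.8·n = (0.621, 26.7), G = U − 6.8·n = (13.7, 22.9). Then |ZH| = |H − Z| = 26.7.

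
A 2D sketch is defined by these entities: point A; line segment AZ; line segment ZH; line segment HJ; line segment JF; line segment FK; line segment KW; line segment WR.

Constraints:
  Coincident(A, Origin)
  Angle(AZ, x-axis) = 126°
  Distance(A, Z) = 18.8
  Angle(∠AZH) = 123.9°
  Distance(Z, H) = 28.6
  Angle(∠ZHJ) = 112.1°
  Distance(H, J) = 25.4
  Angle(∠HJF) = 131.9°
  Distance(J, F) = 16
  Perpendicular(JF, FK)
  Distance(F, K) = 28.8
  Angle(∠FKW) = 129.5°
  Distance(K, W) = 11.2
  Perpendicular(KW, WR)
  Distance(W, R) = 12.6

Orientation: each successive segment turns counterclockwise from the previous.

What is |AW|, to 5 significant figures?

13.183

JF ⟂ FK, so FK runs at 28.100°; with |FK| = 28.8, K = (-15.377, -10.256). ∠FKW = 129.5° gives KW at 78.600° from the x-axis; with |KW| = 11.2, W = (-13.163, 0.72347). Then |AW| = |W − A| = 13.183.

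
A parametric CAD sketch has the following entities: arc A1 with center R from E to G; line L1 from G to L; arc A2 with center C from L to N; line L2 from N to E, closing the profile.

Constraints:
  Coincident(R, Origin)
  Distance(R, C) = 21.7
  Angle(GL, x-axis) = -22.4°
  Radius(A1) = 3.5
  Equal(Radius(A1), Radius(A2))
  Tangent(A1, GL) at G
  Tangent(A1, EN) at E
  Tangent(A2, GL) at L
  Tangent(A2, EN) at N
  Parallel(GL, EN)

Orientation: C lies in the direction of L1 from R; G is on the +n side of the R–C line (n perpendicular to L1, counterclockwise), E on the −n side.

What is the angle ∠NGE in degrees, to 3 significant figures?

72.1°

The slot axis is L1's direction at -22.4°, so u = (cos -22.4°, sin -22.4°) = (0.925, -0.381) and n = (−sin -22.4°, cos -22.4°) = (0.381, 0.925). R is at the origin and C lies 21.7 along u from R, so C = 21.7·u = (20.1, -8.27). Tangency of A1 to both parallel lines with radius 3.5 puts G and E at R ± 3.5·n: G = (1.33, 3.24), E = (-1.33, -3.24). Equal radii place L and N the same way about C: L = C + 3.5·n = (21.4, -5.03), N = C − 3.5·n = (18.7, -11.5). Then cos ∠NGE = GN·GE / (|GN||GE|), giving 72.1°.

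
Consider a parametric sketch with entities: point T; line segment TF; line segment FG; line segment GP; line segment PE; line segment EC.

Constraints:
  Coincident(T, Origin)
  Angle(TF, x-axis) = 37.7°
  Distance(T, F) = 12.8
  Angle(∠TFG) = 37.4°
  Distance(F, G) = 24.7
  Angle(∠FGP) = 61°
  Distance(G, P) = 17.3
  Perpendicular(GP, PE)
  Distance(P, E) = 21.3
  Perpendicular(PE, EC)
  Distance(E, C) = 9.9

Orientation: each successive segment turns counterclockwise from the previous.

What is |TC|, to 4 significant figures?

13.94

T is at the origin; TF runs at 37.7° with length 12.8, so F = (10.13, 7.828). ∠TFG = 37.4° gives FG at -179.7° from the x-axis; with |FG| = 24.7, G = (-14.57, 7.698). ∠FGP = 61.0° gives GP at -60.70° from the x-axis; with |GP| = 17.3, P = (-6.106, -7.389). GP is perpendicular to PE, so PE runs at 29.30°; with |PE| = 21.3, E = (12.47, 3.035). The perpendicularity gives EC at right angles to PE, so EC runs at 119.3°; with |EC| = 9.9, C = (7.625, 11.67). Then |TC| = |C − T| = 13.94.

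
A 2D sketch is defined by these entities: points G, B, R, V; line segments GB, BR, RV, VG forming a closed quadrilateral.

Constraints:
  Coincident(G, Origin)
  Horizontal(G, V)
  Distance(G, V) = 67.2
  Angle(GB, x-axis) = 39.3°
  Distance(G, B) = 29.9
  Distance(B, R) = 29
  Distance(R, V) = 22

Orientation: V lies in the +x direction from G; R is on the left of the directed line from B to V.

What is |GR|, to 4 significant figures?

54.35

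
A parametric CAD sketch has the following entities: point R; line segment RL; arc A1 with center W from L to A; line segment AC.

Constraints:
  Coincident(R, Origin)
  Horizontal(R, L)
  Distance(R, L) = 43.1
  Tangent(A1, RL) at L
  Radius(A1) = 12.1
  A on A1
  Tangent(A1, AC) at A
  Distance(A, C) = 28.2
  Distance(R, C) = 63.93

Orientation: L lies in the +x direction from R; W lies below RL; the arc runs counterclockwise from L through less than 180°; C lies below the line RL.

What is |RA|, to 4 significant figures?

37.71

R is at the origin; R and L share the same y with |RL| = 43.1 and L on the +x side, so L = (43.10, 0.000). Since A1 is tangent to RL there, WL ⟂ RL, so W = L + (0, -12.1) = (43.10, -12.10). Since WA ⟂ AC (tangency), |WC| = √(12.1² + 28.2²) = 30.69 regardless of where A sits on A1. So C lies on both circle(R, 63.93) and circle(W, 30.69); the below-RL intersection is C = (47.83, -42.42). A is the foot of the tangent from C: A = (32.85, -18.53).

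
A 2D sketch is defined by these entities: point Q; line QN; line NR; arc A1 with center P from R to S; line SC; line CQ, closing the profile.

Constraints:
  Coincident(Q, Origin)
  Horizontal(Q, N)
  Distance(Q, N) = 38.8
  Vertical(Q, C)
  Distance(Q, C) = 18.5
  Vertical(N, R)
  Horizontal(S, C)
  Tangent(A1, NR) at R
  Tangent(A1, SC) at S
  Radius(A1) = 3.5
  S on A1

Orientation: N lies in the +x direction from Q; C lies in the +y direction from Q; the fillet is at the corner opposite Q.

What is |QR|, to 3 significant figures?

41.6

Q is at the origin; Q and N share the same y with |QN| = 38.8 and N on the +x side, so N = (38.8, 0.00). Q and C share the same x with |QC| = 18.5 and C on the +y side, so C = (0.00, 18.5). The virtual corner opposite Q is at (38.8, 18.5). Tangency of A1 to NR means the radius PR is perpendicular to NR and A1 meets SC tangentially, so PS is at right angles to SC, with radius 3.5, so the center P sits 3.5 in from both sides at P = (35.3, 15.0). That places the tangent points at R = (38.8, 15.0) on NR and S = (35.3, 18.5) on SC. Then |QR| = |R − Q| = 41.6.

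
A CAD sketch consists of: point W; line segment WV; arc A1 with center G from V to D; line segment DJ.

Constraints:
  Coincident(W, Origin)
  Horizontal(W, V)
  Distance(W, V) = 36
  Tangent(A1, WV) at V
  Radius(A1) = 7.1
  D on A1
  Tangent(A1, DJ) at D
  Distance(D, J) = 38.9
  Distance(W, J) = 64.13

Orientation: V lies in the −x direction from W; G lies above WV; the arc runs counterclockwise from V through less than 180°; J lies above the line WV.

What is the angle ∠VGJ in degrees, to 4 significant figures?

166.7°

W is at the origin; WV is horizontal with |WV| = 36.0 and V on the −x side, so V = (-36.00, 0.000). Tangency of A1 to WV means the radius GV is perpendicular to WV, so G = V + (0, 7.1) = (-36.00, 7.100). Since GD ⟂ DJ (tangency), |GJ| = √(7.1² + 38.9²) = 39.54 regardless of where D sits on A1. So J lies on both circle(W, 64.13) and circle(G, 39.54); the above-WV intersection is J = (-45.11, 45.58). D is the foot of the tangent from J: D = (-29.50, 9.950).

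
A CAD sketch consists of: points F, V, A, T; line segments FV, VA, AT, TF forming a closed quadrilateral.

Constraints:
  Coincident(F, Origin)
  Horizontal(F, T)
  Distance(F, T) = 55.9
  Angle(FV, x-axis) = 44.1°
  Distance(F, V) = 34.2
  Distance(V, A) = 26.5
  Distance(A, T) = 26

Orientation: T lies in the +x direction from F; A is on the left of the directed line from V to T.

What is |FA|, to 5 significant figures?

57.038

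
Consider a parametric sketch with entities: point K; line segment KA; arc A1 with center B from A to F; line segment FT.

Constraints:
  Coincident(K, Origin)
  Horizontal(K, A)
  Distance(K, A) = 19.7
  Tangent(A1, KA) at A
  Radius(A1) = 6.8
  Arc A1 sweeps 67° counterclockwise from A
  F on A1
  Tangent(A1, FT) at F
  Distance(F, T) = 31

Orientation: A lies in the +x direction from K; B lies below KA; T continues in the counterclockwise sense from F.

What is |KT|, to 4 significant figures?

32.71

K is at the origin; K and A share the same y with |KA| = 19.7 and A on the +x side, so A = (19.70, 0.000). Since A1 is tangent to KA there, BA ⟂ KA, so B = A + (0, -6.8) = (19.70, -6.800). On A1, A sits at bearing 90° from B; a 67° counterclockwise sweep puts F at bearing 157°, so F = B + 6.8·(cos 157°, sin 157°) = (13.44, -4.143). Since A1 is tangent to FT there, BF ⟂ FT, so FT runs along (−sin 157°, cos 157°); with |FT| = 31.0, T = (1.328, -32.68). Then |KT| = |T − K| = 32.71.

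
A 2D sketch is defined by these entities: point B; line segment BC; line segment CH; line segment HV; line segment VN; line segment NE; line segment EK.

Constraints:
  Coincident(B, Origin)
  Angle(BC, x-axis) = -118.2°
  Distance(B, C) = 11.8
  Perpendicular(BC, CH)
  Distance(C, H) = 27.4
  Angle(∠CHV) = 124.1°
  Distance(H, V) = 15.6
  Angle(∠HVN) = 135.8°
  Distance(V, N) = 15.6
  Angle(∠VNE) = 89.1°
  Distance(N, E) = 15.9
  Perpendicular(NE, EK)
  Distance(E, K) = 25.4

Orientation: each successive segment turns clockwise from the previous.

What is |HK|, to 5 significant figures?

4.7611

∠VNE = 89.1° gives NE at -39.200° from the x-axis; with |NE| = 15.9, E = (-9.3372, 20.259). NE is perpendicular to EK, so EK runs at -129.20°; with |EK| = 25.4, K = (-25.391, 0.57553). Then |HK| = |K − H| = 4.7611.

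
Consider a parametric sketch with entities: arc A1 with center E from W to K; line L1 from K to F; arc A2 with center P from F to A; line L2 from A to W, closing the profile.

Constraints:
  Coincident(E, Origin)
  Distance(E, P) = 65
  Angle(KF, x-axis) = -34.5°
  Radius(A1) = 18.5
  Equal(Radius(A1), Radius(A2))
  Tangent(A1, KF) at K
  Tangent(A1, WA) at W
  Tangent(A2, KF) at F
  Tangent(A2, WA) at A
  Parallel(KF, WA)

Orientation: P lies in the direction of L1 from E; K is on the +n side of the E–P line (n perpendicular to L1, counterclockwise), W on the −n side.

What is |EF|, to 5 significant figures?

67.581

The slot axis is L1's direction at -34.5°, so u = (cos -34.5°, sin -34.5°) = (0.82413, -0.56641) and n = (−sin -34.5°, cos -34.5°) = (0.56641, 0.82413). E is at the origin and P lies 65.0 along u from E, so P = 65.0·u = (53.568, -36.816). Tangency of A1 to both parallel lines with radius 18.5 puts K and W at E ± 18.5·n: K = (10.479, 15.246), W = (-10.479, -15.246). Equal radii place F and A the same way about P: F = P + 18.5·n = (64.047, -21.570), A = P − 18.5·n = (43.090, -52.063). Then |EF| = |F − E| = 67.581.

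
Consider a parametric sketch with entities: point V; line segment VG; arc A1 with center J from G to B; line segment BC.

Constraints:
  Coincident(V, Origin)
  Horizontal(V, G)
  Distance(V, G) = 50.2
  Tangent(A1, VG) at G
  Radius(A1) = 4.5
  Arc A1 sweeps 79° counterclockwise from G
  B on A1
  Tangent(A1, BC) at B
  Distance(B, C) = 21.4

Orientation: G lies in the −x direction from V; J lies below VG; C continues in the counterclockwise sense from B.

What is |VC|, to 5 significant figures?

63.666

V is at the origin; VG is horizontal with |VG| = 50.2 and G on the −x side, so G = (-50.200, 0.0000). The tangent condition forces JG to be normal to VG, so J = G + (0, -4.5) = (-50.200, -4.5000). On A1, G sits at bearing 90° from J; a 79° counterclockwise sweep puts B at bearing 169°, so B = J + 4.5·(cos 169°, sin 169°) = (-54.617, -3.6414). A1 meets BC tangentially, so JB is at right angles to BC, so BC runs along (−sin 169°, cos 169°); with |BC| = 21.4, C = (-58.701, -24.648). Then |VC| = |C − V| = 63.666.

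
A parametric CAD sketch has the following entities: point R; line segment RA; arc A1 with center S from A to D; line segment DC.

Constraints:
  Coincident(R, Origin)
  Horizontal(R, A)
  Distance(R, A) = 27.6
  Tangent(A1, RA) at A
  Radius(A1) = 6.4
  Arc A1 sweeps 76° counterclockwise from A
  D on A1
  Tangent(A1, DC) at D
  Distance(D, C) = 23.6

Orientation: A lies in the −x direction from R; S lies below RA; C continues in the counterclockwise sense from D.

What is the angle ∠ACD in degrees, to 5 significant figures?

9.2441°

On A1, A sits at bearing 90° from S; a 76° counterclockwise sweep puts D at bearing 166°, so D = S + 6.4·(cos 166°, sin 166°) = (-33.810, -4.8517). A1 meets DC tangentially, so SD is at right angles to DC, so DC runs along (−sin 166°, cos 166°); with |DC| = 23.6, C = (-39.519, -27.751). Then cos ∠ACD = CA·CD / (|CA||CD|), giving 9.2441°.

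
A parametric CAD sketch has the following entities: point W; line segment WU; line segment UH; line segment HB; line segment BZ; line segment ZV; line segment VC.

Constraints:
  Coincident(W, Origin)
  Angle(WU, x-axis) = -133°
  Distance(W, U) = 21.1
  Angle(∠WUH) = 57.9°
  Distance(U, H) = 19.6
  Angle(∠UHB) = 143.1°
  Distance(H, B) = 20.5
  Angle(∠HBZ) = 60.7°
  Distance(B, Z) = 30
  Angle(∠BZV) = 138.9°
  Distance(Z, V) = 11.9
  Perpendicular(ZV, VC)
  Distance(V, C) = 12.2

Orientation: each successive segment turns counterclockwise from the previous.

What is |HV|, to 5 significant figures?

30.632

∠HBZ = 60.7° gives BZ at 145.30° from the x-axis; with |BZ| = 30.0, Z = (-1.3828, 6.9272). ∠BZV = 138.9° gives ZV at -173.60° from the x-axis; with |ZV| = 11.9, V = (-13.209, 5.6007). Then |HV| = |V − H| = 30.632.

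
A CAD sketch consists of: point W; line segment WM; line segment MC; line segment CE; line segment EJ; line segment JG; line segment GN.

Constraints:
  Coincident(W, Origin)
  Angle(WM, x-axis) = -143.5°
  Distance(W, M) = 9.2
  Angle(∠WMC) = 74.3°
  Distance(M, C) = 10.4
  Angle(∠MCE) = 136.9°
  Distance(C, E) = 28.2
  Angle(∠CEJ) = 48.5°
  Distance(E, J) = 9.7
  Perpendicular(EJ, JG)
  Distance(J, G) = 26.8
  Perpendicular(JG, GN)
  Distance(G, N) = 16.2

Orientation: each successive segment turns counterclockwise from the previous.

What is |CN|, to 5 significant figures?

25.818

W is at the origin; WM runs at -143.5° with length 9.2, so M = (-7.3955, -5.4724). ∠WMC = 74.3° gives MC at -37.800° from the x-axis; with |MC| = 10.4, C = (0.82213, -11.847). ∠MCE = 136.9° gives CE at 5.3000° from the x-axis; with |CE| = 28.2, E = (28.902, -9.2418). ∠CEJ = 48.5° gives EJ at 136.80° from the x-axis; with |EJ| = 9.7, J = (21.831, -2.6016). EJ ⟂ JG, so JG runs at -133.20°; with |JG| = 26.8, G = (3.4847, -22.138). JG is perpendicular to GN, so GN runs at -43.200°; with |GN| = 16.2, N = (15.294, -33.228). Then |CN| = |N − C| = 25.818.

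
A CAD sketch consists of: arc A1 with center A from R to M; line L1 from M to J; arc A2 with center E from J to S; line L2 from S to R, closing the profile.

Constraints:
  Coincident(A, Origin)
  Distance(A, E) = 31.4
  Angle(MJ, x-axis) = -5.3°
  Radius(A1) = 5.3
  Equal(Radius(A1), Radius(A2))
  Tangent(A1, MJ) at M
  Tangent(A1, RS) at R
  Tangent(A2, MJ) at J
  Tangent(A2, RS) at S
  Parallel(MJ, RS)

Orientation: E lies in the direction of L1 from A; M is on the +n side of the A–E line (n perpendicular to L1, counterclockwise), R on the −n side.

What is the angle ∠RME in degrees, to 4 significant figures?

80.42°

The slot axis is L1's direction at -5.3°, so u = (cos -5.3°, sin -5.3°) = (0.9957, -0.09237) and n = (−sin -5.3°, cos -5.3°) = (0.09237, 0.9957). A is at the origin and E lies 31.4 along u from A, so E = 31.4·u = (31.27, -2.900). Tangency of A1 to both parallel lines with radius 5.3 puts M and R at A ± 5.3·n: M = (0.4896, 5.277), R = (-0.4896, -5.277). Then cos ∠RME = MR·ME / (|MR||ME|), giving 80.42°.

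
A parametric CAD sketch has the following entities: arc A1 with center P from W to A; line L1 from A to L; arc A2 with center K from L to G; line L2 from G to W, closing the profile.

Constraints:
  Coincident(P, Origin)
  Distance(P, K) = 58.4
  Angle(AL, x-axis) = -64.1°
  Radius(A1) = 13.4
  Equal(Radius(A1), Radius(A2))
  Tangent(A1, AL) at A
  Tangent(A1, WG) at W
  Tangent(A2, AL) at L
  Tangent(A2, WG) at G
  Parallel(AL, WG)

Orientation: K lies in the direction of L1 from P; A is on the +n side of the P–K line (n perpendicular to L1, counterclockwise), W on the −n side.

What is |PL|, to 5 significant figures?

59.918

The slot axis is L1's direction at -64.1°, so u = (cos -64.1°, sin -64.1°) = (0.43680, -0.89956) and n = (−sin -64.1°, cos -64.1°) = (0.89956, 0.43680). P is at the origin and K lies 58.4 along u from P, so K = 58.4·u = (25.509, -52.534). Tangency of A1 to both parallel lines with radius 13.4 puts A and W at P ± 13.4·n: A = (12.054, 5.8531), W = (-12.054, -5.8531). Equal radii place L and G the same way about K: L = K + 13.4·n = (37.563, -46.681), G = K − 13.4·n = (13.455, -58.387). Then |PL| = |L − P| = 59.918.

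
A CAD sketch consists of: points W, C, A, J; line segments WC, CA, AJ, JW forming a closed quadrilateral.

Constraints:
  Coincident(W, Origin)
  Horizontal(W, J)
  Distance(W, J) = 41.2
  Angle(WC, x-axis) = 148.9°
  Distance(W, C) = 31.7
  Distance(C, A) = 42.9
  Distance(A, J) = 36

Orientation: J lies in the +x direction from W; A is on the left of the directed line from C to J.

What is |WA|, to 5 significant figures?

28.821

Checks: WC at 148.9° ✓; |CA| = 42.90 ✓; |AJ| = 36.00 ✓.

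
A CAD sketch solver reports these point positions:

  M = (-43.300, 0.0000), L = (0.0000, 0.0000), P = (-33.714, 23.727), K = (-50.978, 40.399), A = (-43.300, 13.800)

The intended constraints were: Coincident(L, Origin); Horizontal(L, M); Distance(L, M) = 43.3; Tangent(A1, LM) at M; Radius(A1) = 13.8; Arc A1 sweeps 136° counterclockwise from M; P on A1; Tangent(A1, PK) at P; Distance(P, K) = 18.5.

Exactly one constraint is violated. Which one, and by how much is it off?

Distance(P, K) = 18.5 — off by 5.50.

L = (0.00, 0.00) ✓; L.y = 0.00, M.y = 0.00 ✓; |LM| = 43.30 ✓; ∠(AM, ML) = 90.00° ✓; |AM| = 13.80 ✓; bearing(A→P) − bearing(A→M) = 136.0° ✓; |AP| = 13.80 ✓; ∠(AP, PK) = 90.00° ✓; |PK| = 24.00 ✗.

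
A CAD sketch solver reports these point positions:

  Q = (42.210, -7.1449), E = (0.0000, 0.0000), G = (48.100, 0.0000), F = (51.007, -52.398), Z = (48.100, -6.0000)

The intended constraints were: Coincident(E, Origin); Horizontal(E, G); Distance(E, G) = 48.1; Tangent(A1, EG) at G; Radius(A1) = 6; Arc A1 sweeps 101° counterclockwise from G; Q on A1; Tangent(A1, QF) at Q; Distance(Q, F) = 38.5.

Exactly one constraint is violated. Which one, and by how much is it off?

Distance(Q, F) = 38.5 — off by 7.60.

E = (0.00, 0.00) ✓; E.y = 0.00, G.y = 0.00 ✓; |EG| = 48.10 ✓; ∠(ZG, GE) = 90.00° ✓; |ZG| = 6.000 ✓; bearing(Z→Q) − bearing(Z→G) = 101.0° ✓; |ZQ| = 6.000 ✓; ∠(ZQ, QF) = 90.00° ✓; |QF| = 46.10 ✗.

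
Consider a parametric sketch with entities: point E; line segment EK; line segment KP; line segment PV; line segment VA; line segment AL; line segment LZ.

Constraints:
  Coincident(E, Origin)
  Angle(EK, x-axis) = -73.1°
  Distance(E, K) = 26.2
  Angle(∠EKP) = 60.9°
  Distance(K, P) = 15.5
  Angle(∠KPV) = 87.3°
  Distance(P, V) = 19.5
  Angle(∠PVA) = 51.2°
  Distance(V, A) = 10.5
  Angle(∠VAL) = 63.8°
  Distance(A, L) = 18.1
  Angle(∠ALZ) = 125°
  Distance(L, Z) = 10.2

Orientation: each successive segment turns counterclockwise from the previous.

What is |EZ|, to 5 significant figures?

22.589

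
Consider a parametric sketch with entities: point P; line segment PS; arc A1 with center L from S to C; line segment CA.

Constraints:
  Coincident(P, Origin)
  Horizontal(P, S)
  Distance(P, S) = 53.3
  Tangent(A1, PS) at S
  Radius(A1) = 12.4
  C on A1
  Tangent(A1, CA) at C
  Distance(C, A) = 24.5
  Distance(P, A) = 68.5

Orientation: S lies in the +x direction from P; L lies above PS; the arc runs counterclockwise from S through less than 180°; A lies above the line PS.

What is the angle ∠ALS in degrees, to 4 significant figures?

174.8°

P is at the origin; P and S share the same y with |PS| = 53.3 and S on the +x side, so S = (53.30, 0.000). Tangency of A1 to PS means the radius LS is perpendicular to PS, so L = S + (0, 12.4) = (53.30, 12.40). Since LC ⟂ CA (tangency), |LA| = √(12.4² + 24.5²) = 27.46 regardless of where C sits on A1. So A lies on both circle(P, 68.5) and circle(L, 27.46); the above-PS intersection is A = (55.79, 39.75). C is the foot of the tangent from A: C = (64.83, 16.97).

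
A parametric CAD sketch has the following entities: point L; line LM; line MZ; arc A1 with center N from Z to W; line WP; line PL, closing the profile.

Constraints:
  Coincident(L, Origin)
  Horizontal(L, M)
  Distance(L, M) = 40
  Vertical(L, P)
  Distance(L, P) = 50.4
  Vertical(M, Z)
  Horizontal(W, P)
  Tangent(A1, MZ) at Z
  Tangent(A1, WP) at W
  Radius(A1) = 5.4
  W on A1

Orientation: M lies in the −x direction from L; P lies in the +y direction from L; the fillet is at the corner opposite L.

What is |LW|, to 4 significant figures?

61.13

The virtual corner opposite L is at (-40.00, 50.40). The tangent condition forces NZ to be normal to MZ and the tangent condition forces NW to be normal to WP, with radius 5.4, so the center N sits 5.4 in from both sides at N = (-34.60, 45.00). That places the tangent points at Z = (-40.00, 45.00) on MZ and W = (-34.60, 50.40) on WP. Then |LW| = |W − L| = 61.13.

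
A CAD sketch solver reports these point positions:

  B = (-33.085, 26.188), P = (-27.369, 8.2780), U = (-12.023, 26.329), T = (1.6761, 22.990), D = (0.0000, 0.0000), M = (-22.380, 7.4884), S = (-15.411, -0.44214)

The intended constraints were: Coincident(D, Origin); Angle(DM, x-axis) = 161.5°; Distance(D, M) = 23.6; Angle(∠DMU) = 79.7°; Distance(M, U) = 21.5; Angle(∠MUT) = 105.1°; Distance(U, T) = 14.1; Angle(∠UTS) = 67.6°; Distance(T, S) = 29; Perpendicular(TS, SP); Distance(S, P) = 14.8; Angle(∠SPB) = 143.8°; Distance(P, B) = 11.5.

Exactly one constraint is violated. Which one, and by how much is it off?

Distance(P, B) = 11.5 — off by 7.30.

D = (0.00, 0.00) ✓; DM at 161.5° ✓; |DM| = 23.60 ✓; ∠DMU = 79.70° ✓; |MU| = 21.50 ✓; ∠MUT = 105.1° ✓; |UT| = 14.10 ✓; ∠UTS = 67.60° ✓; |TS| = 29.00 ✓; ∠(TS, SP) = 90.00° ✓; |SP| = 14.80 ✓; ∠SPB = 143.8° ✓; |PB| = 18.80 ✗.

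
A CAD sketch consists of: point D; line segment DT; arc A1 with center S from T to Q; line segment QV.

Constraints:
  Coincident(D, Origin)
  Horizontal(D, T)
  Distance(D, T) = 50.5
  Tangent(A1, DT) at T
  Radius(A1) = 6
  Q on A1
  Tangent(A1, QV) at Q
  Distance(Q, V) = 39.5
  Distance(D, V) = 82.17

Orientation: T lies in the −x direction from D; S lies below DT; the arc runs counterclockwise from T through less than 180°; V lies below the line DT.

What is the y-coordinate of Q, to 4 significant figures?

-3.578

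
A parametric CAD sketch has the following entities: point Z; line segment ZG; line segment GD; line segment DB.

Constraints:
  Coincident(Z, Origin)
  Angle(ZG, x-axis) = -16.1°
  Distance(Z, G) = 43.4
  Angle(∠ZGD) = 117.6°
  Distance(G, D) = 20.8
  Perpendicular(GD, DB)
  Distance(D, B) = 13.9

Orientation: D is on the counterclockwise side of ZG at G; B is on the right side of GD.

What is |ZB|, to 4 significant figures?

66.45

∠ZGD = 117.6°, so GD runs at -16.1° + (180° − 117.6°) = 46.30° from the x-axis; with |GD| = 20.8, D = G + 20.8·(cos 46.30°, sin 46.30°) = (56.07, 3.002). The perpendicularity gives DB at right angles to GD; with |DB| = 13.9 on the right of GD, B = D + 13.9·(0.7230, -0.6909) = (66.12, -6.601). Then |ZB| = |B − Z| = 66.45.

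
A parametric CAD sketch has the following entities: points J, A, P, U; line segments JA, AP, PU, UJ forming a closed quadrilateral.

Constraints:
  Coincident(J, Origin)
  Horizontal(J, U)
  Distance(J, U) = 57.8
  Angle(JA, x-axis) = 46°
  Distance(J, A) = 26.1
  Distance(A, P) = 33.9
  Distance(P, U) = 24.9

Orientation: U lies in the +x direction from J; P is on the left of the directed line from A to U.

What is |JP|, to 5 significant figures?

56.964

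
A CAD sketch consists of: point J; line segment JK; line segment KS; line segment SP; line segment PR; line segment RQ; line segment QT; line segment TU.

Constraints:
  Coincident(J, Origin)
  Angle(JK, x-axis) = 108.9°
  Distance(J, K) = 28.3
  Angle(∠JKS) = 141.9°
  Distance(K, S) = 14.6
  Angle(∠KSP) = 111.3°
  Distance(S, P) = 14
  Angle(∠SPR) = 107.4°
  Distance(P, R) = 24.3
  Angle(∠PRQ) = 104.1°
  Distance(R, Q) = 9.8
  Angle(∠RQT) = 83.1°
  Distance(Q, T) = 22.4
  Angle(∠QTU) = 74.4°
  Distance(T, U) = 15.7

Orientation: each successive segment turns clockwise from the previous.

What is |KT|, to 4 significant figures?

10.54

J is at the origin; JK runs at 108.9° with length 28.3, so K = (-9.167, 26.77). ∠JKS = 141.9° gives KS at 70.80° from the x-axis; with |KS| = 14.6, S = (-4.365, 40.56). ∠KSP = 111.3° gives SP at 2.100° from the x-axis; with |SP| = 14.0, P = (9.625, 41.08). ∠SPR = 107.4° gives PR at -70.50° from the x-axis; with |PR| = 24.3, R = (17.74, 18.17). ∠PRQ = 104.1° gives RQ at -146.4° from the x-axis; with |RQ| = 9.8, Q = (9.574, 12.75). ∠RQT = 83.1° gives QT at 116.7° from the x-axis; with |QT| = 22.4, T = (-0.4907, 32.76). Then |KT| = |T − K| = 10.54.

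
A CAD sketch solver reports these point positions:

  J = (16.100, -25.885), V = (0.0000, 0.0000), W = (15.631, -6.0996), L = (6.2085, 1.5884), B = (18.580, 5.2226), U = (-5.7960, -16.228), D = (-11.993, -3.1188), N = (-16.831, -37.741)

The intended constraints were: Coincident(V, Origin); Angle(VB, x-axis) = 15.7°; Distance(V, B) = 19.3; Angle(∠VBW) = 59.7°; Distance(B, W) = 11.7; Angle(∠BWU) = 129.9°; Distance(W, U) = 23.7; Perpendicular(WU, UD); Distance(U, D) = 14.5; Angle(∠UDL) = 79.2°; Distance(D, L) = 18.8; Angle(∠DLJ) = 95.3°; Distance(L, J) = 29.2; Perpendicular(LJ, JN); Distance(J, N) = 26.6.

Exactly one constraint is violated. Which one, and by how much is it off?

Distance(J, N) = 26.6 — off by 8.40.

V = (0.00, 0.00) ✓; VB at 15.70° ✓; |VB| = 19.30 ✓; ∠VBW = 59.70° ✓; |BW| = 11.70 ✓; ∠BWU = 129.9° ✓; |WU| = 23.70 ✓; ∠(WU, UD) = 90.00° ✓; |UD| = 14.50 ✓; ∠UDL = 79.20° ✓; |DL| = 18.80 ✓; ∠DLJ = 95.30° ✓; |LJ| = 29.20 ✓; ∠(LJ, JN) = 90.00° ✓; |JN| = 35.00 ✗.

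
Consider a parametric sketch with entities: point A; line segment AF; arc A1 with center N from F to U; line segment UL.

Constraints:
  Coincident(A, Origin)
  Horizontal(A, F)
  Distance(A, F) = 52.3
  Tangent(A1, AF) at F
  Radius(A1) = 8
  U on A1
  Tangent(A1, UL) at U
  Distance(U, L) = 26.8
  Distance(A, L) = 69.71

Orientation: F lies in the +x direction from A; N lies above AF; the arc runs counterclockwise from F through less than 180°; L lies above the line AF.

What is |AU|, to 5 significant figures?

60.823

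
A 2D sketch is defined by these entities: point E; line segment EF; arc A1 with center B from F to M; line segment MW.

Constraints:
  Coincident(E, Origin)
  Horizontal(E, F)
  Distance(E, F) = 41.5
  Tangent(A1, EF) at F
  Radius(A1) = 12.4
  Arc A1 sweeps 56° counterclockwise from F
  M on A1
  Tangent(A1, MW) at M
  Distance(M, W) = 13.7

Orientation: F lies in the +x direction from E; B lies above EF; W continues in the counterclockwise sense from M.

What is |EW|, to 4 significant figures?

61.78

On A1, F sits at bearing -90° from B; a 56° counterclockwise sweep puts M at bearing -34°, so M = B + 12.4·(cos -34°, sin -34°) = (51.78, 5.466). The tangent condition forces BM to be normal to MW, so MW runs along (−sin -34°, cos -34°); with |MW| = 13.7, W = (59.44, 16.82). Then |EW| = |W − E| = 61.78.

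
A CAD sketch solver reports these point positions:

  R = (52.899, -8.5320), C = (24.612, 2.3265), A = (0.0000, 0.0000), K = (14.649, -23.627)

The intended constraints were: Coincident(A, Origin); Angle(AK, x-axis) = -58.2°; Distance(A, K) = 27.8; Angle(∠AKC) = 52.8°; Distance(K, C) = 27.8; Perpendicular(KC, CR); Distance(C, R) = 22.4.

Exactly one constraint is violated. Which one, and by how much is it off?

Distance(C, R) = 22.4 — off by 7.90.

A = (0.00, 0.00) ✓; AK at -58.20° ✓; |AK| = 27.80 ✓; ∠AKC = 52.80° ✓; |KC| = 27.80 ✓; ∠(KC, CR) = 90.00° ✓; |CR| = 30.30 ✗.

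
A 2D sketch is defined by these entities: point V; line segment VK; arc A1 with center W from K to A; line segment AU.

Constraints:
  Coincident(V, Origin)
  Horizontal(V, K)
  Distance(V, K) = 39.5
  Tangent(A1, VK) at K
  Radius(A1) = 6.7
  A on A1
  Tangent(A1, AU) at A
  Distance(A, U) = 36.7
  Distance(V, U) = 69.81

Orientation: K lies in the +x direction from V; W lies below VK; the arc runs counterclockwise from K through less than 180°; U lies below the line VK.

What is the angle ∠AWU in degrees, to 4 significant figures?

79.65°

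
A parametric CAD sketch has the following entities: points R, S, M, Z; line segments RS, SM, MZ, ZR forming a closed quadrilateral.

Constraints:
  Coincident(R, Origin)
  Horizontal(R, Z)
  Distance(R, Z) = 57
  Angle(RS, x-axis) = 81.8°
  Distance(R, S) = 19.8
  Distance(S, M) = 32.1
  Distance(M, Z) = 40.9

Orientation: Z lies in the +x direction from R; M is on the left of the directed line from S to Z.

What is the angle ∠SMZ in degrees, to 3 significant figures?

104°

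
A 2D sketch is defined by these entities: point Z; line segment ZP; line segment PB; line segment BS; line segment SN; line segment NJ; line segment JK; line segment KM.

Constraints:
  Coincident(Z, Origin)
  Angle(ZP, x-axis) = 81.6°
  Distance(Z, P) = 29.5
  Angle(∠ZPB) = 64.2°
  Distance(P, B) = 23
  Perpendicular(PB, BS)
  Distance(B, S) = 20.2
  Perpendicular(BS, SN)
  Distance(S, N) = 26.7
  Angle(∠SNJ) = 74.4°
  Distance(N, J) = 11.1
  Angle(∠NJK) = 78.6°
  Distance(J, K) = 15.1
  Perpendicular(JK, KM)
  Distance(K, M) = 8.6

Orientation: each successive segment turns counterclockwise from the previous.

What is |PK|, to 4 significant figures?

20.74

∠SNJ = 74.4° gives NJ at 123.0° from the x-axis; with |NJ| = 11.1, J = (7.835, 20.32). ∠NJK = 78.6° gives JK at -135.6° from the x-axis; with |JK| = 15.1, K = (-2.953, 9.759). Then |PK| = |K − P| = 20.74.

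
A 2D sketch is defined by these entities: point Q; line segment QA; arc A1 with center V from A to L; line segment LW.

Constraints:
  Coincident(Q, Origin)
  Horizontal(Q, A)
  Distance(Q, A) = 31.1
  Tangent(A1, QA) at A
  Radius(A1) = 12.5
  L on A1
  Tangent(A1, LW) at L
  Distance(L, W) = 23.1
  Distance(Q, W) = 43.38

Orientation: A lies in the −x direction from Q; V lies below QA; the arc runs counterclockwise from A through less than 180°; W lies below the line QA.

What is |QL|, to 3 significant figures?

45.1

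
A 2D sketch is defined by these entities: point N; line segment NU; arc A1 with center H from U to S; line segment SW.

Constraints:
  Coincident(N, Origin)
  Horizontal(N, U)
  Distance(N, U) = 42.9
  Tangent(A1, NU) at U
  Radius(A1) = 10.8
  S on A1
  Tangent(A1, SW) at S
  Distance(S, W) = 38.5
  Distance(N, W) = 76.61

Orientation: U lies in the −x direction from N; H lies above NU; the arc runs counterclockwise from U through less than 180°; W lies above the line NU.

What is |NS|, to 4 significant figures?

39.32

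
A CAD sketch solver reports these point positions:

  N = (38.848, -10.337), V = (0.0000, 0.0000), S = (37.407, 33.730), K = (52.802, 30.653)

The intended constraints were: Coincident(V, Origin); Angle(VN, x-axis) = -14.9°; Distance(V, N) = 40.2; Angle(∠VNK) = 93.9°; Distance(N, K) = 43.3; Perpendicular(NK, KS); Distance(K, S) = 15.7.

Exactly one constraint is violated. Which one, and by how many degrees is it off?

Perpendicular(NK, KS) — off by 7.50°.

V = (0.00, 0.00) ✓; VN at -14.90° ✓; |VN| = 40.20 ✓; ∠VNK = 93.90° ✓; |NK| = 43.30 ✓; ∠(NK, KS) = 97.50° ✗; |KS| = 15.70 ✓.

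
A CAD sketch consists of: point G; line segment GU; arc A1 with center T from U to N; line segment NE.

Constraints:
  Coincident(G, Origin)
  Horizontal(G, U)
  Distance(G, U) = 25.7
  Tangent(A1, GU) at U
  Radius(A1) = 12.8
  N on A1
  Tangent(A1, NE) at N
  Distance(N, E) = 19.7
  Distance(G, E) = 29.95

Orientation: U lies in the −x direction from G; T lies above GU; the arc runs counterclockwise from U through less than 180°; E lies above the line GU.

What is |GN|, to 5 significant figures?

16.425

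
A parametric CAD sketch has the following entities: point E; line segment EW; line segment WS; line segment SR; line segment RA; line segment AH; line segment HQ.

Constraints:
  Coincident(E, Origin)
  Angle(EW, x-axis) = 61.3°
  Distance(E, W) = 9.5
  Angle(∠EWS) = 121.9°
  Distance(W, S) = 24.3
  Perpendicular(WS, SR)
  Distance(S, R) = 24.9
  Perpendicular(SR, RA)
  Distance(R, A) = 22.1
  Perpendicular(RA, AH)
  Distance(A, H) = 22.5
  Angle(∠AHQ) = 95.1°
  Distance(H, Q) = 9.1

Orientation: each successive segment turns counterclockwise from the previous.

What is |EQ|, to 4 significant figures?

17.52

RA is perpendicular to AH, so AH runs at 29.40°; with |AH| = 22.5, H = (1.391, 9.071). ∠AHQ = 95.1° gives HQ at 114.3° from the x-axis; with |HQ| = 9.1, Q = (-2.354, 17.37). Then |EQ| = |Q − E| = 17.52.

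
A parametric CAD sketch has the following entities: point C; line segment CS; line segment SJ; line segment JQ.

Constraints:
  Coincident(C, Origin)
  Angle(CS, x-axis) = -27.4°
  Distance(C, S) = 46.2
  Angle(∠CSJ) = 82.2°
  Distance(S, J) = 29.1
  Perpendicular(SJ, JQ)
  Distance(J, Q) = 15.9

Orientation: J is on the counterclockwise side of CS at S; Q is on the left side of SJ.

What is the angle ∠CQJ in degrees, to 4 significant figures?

142.6°

C is at the origin; CS runs at -27.4° with length 46.2, so S = 46.2·(cos -27.4°, sin -27.4°) = (41.02, -21.26). ∠CSJ = 82.2°, so SJ runs at -27.4° + (180° − 82.2°) = 70.40° from the x-axis; with |SJ| = 29.1, J = S + 29.1·(cos 70.40°, sin 70.40°) = (50.78, 6.153). The perpendicularity gives JQ at right angles to SJ; with |JQ| = 15.9 on the left of SJ, Q = J + 15.9·(-0.9421, 0.3355) = (35.80, 11.49). Then cos ∠CQJ = QC·QJ / (|QC||QJ|), giving 142.6°.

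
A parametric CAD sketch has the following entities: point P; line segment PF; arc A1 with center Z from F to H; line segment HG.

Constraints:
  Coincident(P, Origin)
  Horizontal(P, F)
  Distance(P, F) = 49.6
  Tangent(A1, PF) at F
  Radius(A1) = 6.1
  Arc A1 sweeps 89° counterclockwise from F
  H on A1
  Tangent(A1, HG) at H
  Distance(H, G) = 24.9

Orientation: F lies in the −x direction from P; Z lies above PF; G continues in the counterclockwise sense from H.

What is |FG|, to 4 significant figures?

31.57

P is at the origin; PF is horizontal with |PF| = 49.6 and F on the −x side, so F = (-49.60, 0.000). A1 meets PF tangentially, so ZF is at right angles to PF, so Z = F + (0, 6.1) = (-49.60, 6.100). On A1, F sits at bearing -90° from Z; an 89° counterclockwise sweep puts H at bearing -1°, so H = Z + 6.1·(cos -1°, sin -1°) = (-43.50, 5.994). A1 meets HG tangentially, so ZH is at right angles to HG, so HG runs along (−sin -1°, cos -1°); with |HG| = 24.9, G = (-43.07, 30.89). Then |FG| = |G − F| = 31.57.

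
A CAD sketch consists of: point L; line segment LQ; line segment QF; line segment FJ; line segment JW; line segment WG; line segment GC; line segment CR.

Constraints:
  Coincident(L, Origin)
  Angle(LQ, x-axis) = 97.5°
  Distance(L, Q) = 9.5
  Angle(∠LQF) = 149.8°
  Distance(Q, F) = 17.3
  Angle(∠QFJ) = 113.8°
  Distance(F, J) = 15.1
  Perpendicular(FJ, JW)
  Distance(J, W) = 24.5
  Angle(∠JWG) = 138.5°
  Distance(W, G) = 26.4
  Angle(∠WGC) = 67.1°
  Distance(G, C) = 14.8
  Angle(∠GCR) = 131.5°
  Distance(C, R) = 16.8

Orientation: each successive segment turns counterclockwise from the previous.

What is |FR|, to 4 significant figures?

15.61

L is at the origin; LQ runs at 97.5° with length 9.5, so Q = (-1.240, 9.419). ∠LQF = 149.8° gives QF at 127.7° from the x-axis; with |QF| = 17.3, F = (-11.82, 23.11). ∠QFJ = 113.8° gives FJ at -166.1° from the x-axis; with |FJ| = 15.1, J = (-26.48, 19.48). FJ ⟂ JW, so JW runs at -76.10°; with |JW| = 24.5, W = (-20.59, -4.303). ∠JWG = 138.5° gives WG at -34.60° from the x-axis; with |WG| = 26.4, G = (1.139, -19.29). ∠WGC = 67.1° gives GC at 78.30° from the x-axis; with |GC| = 14.8, C = (4.140, -4.802). ∠GCR = 131.5° gives CR at 126.8° from the x-axis; with |CR| = 16.8, R = (-5.923, 8.651). Then |FR| = |R − F| = 15.61.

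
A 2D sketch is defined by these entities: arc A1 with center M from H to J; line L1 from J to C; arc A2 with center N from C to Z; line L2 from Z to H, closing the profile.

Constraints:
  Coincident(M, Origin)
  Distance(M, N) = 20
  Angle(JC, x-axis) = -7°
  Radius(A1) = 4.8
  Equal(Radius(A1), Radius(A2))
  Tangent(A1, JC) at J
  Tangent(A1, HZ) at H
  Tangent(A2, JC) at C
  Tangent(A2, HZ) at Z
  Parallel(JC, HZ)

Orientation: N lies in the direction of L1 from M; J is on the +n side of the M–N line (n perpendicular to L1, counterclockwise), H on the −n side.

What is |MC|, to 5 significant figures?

20.568

Tangency of A1 to both parallel lines with radius 4.8 puts J and H at M ± 4.8·n: J = (0.58497, 4.7642), H = (-0.58497, -4.7642). Equal radii place C and Z the same way about N: C = N + 4.8·n = (20.436, 2.3268), Z = N − 4.8·n = (19.266, -7.2016). Then |MC| = |C − M| = 20.568.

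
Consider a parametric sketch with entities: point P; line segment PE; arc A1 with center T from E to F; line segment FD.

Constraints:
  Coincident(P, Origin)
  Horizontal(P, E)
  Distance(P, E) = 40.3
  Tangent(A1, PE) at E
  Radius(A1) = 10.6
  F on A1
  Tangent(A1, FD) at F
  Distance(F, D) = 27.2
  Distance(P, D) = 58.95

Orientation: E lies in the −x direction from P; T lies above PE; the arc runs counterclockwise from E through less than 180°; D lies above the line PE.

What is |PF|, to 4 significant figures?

34.63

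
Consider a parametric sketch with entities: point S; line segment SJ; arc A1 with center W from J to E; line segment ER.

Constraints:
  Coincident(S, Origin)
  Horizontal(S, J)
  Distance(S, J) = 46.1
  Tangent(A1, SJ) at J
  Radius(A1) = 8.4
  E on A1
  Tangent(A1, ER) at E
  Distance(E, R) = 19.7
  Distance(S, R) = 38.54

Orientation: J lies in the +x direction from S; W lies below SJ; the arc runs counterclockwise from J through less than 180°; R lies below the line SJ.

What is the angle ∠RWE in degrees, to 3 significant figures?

66.9°

Checks: |WJ| = 8.400 ✓; |WE| = 8.400 ✓; ∠(WE, ER) = 90.00° ✓; |ER| = 19.70 ✓; |SR| = 38.54 ✓.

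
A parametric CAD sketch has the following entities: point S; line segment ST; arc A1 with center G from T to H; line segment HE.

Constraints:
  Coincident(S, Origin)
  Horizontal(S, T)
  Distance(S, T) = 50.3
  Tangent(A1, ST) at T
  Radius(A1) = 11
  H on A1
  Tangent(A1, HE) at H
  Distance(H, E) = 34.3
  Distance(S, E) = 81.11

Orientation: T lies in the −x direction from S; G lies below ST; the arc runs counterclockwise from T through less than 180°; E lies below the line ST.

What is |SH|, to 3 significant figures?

61.5

S is at the origin; S and T share the same y with |ST| = 50.3 and T on the −x side, so T = (-50.3, 0.00). A1 meets ST tangentially, so GT is at right angles to ST, so G = T + (0, -11) = (-50.3, -11.0). Since GH ⟂ HE (tangency), |GE| = √(11.0² + 34.3²) = 36.0 regardless of where H sits on A1. So E lies on both circle(S, 81.11) and circle(G, 36.0); the below-ST intersection is E = (-69.8, -41.3). H is the foot of the tangent from E: H = (-60.9, -8.14).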